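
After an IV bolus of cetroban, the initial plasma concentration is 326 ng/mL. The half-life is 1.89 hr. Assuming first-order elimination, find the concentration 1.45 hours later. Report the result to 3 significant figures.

k = ln 2 / 1.89 = 0.3667 hr⁻¹
1.45 hr is 0.7672 half-lives, so C = 326 × (1/2)^0.7672 = 326 × 0.5876 ≈ 192 ng/mL

192 ng/mL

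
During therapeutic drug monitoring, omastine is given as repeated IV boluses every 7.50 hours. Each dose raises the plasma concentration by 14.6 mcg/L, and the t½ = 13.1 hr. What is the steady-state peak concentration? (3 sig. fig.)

44.6 mcg/L

k = ln 2 / 13.1 = 0.05291 hr⁻¹
Fraction remaining after one interval: e^(−kτ) = e^(−0.05291 × 7.50) = 0.6724
R = 1 / (1 − 0.6724) = 3.053
Css,max = 14.6 × 3.053 ≈ 44.6 mcg/L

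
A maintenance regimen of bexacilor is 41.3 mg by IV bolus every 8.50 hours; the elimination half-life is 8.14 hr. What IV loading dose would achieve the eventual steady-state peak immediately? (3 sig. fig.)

k = ln 2 / 8.14 = 0.08515 hr⁻¹
Accumulation ratio R = 1 / (1 − e^(−kτ)) = 1 / (1 − e^(−0.08515×8.50)) = 1 / (1 − 0.4849) = 1.941
Loading dose = maintenance dose × R = 41.3 × 1.941 ≈ 80.2 mg

80.2 mg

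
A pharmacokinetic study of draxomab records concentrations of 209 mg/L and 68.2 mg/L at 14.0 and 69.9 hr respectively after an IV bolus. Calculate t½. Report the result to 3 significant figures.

k = ln(C₁/C₂) / (t₂ − t₁) = ln(209/68.2) / (69.9 − 14.0)
  = 1.120 / 55.90 = 0.02003 hr⁻¹
t½ = ln 2 / k = ln 2 / 0.02003 ≈ 34.6 hours

34.6 hours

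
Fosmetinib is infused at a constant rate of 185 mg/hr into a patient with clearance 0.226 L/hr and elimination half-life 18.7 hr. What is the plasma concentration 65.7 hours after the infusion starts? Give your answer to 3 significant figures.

Css = rate / CL = 185 / 0.226 = 818.6 µg/mL
k = ln 2 / 18.7 = 0.03707 hr⁻¹
C(t) = Css (1 − e^(−kt)) = 818.6 × (1 − e^(−2.435)) = 818.6 × 0.9124 ≈ 747 µg/mL

747 µg/mL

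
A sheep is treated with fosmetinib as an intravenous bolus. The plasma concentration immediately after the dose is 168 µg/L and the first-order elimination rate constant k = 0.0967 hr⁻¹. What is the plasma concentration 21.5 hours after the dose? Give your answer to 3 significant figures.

C(t) = C₀ e^(−kt) = 168 × e^(−0.09670 × 21.5) = 168 × e^(−2.079) = 168 × 0.1250 ≈ 21.0 µg/L

21.0 µg/L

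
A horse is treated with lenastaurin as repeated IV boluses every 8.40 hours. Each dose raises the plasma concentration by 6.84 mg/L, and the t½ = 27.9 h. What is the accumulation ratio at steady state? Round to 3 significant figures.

k = ln 2 / 27.9 = 0.02484 h⁻¹
Fraction remaining after one interval: e^(−kτ) = e^(−0.02484 × 8.40) = 0.8116
R = 1 / (1 − 0.8116) = 1 / 0.1884 ≈ 5.31

5.31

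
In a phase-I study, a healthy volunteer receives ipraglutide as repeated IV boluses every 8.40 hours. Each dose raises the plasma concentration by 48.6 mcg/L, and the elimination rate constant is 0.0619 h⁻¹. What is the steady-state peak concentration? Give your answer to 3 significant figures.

120 mcg/L

Fraction remaining after one interval: e^(−kτ) = e^(−0.06190 × 8.40) = 0.5945
R = 1 / (1 − 0.5945) = 2.466
Css,max = 48.6 × 2.466 ≈ 120 mcg/L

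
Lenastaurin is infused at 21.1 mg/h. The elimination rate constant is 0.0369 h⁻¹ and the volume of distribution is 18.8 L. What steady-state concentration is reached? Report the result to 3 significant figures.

CL = k · V = 0.0369 × 18.8 = 0.6937 L/h
Css = rate / CL = 21.1 / 0.6937 ≈ 30.4 µg/mL

30.4 µg/mL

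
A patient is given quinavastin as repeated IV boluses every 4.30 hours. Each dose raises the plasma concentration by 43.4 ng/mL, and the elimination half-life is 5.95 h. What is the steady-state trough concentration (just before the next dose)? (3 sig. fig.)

66.7 ng/mL

k = ln 2 / 5.95 = 0.1165 h⁻¹
Fraction remaining after one interval: e^(−kτ) = e^(−0.1165 × 4.30) = 0.6060
R = 1 / (1 − 0.6060) = 2.538
Css,max = 43.4 × 2.538 = 110.1 ng/mL
Css,min = Css,max × e^(−kτ) = 110.1 × 0.6060 ≈ 66.7 ng/mL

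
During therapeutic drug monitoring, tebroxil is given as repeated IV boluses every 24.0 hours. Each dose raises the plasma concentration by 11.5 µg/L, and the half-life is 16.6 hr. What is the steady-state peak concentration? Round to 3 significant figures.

18.2 µg/L

k = ln 2 / 16.6 = 0.04176 hr⁻¹
Fraction remaining after one interval: e^(−kτ) = e^(−0.04176 × 24.0) = 0.3671
R = 1 / (1 − 0.3671) = 1.580
Css,max = 11.5 × 1.580 ≈ 18.2 µg/L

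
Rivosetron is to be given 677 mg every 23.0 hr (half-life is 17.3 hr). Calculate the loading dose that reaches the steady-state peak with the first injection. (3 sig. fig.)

1120 mg

k = ln 2 / 17.3 = 0.04007 hr⁻¹
Accumulation ratio R = 1 / (1 − e^(−kτ)) = 1 / (1 − e^(−0.04007×23.0)) = 1 / (1 − 0.3979) = 1.661
Loading dose = maintenance dose × R = 677 × 1.661 ≈ 1120 mg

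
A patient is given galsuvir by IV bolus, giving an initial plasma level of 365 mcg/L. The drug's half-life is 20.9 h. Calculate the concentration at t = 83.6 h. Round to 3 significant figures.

k = ln 2 / 20.9 = 0.03316 h⁻¹
C(t) = C₀ e^(−kt) = 365 × e^(−0.03316 × 83.6) = 365 × e^(−2.773) = 365 × 0.06250 ≈ 22.8 mcg/L

22.8 mcg/L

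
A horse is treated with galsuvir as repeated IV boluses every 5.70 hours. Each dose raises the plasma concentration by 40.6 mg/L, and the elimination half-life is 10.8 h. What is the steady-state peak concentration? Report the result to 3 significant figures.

k = ln 2 / 10.8 = 0.06418 h⁻¹
Fraction remaining after one interval: e^(−kτ) = e^(−0.06418 × 5.70) = 0.6936
R = 1 / (1 − 0.6936) = 3.264
Css,max = 40.6 × 3.264 ≈ 133 mg/L

133 mg/L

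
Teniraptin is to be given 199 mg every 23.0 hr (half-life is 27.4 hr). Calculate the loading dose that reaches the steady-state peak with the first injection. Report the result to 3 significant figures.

451 mg

k = ln 2 / 27.4 = 0.02530 hr⁻¹
Accumulation ratio R = 1 / (1 − e^(−kτ)) = 1 / (1 − e^(−0.02530×23.0)) = 1 / (1 − 0.5589) = 2.267
Loading dose = maintenance dose × R = 199 × 2.267 ≈ 451 mg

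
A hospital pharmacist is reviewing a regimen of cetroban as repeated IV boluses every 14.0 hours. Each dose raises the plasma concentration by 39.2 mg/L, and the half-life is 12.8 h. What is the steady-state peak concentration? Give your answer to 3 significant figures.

73.8 mg/L

k = ln 2 / 12.8 = 0.05415 h⁻¹
Fraction remaining after one interval: e^(−kτ) = e^(−0.05415 × 14.0) = 0.4685
R = 1 / (1 − 0.4685) = 1.882
Css,max = 39.2 × 1.882 ≈ 73.8 mg/L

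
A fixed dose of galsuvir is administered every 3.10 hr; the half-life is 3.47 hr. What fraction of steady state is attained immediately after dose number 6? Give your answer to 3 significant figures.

k = ln 2 / 3.47 = 0.1998 hr⁻¹
f_n = 1 − e^(−nkτ) = 1 − e^(−6 × 0.1998 × 3.10) = 1 − e^(−3.715) = 1 − 0.02435 ≈ 0.976

0.976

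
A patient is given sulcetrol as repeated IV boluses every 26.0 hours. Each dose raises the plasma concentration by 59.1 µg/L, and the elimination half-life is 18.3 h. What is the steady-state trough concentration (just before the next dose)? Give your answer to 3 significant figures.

35.2 µg/L

k = ln 2 / 18.3 = 0.03788 h⁻¹
Fraction remaining after one interval: e^(−kτ) = e^(−0.03788 × 26.0) = 0.3735
R = 1 / (1 − 0.3735) = 1.596
Css,max = 59.1 × 1.596 = 94.34 µg/L
Css,min = Css,max × e^(−kτ) = 94.34 × 0.3735 ≈ 35.2 µg/L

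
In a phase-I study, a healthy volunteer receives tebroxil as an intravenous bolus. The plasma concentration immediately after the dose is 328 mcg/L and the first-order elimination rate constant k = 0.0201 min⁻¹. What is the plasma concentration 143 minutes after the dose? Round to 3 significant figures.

C(t) = C₀ e^(−kt) = 328 × e^(−0.02010 × 143) = 328 × e^(−2.874) = 328 × 0.05646 ≈ 18.5 mcg/L

18.5 mcg/L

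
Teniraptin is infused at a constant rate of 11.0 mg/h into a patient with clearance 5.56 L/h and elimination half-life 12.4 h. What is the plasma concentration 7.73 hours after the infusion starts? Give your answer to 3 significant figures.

0.694 µg/mL

Css = rate / CL = 11.0 / 5.56 = 1.978 µg/mL
k = ln 2 / 12.4 = 0.05590 h⁻¹
C(t) = Css (1 − e^(−kt)) = 1.978 × (1 − e^(−0.4321)) = 1.978 × 0.3509 ≈ 0.694 µg/mL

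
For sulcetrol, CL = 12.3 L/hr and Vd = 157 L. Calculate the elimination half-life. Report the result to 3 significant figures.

8.85 hours

k = CL / V = 12.3 / 157 = 0.07834 hr⁻¹
t½ = ln 2 / k = ln 2 / 0.07834 ≈ 8.85 hours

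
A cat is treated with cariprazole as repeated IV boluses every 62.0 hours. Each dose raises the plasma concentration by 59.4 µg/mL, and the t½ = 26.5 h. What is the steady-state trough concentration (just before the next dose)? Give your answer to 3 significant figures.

k = ln 2 / 26.5 = 0.02616 h⁻¹
Fraction remaining after one interval: e^(−kτ) = e^(−0.02616 × 62.0) = 0.1976
R = 1 / (1 − 0.1976) = 1.246
Css,max = 59.4 × 1.246 = 74.02 µg/mL
Css,min = Css,max × e^(−kτ) = 74.02 × 0.1976 ≈ 14.6 µg/mL

14.6 µg/mL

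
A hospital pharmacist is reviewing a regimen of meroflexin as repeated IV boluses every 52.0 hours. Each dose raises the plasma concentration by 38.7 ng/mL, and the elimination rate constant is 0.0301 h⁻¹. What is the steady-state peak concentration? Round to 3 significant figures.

Fraction remaining after one interval: e^(−kτ) = e^(−0.03010 × 52.0) = 0.2090
R = 1 / (1 − 0.2090) = 1.264
Css,max = 38.7 × 1.264 ≈ 48.9 ng/mL

48.9 ng/mL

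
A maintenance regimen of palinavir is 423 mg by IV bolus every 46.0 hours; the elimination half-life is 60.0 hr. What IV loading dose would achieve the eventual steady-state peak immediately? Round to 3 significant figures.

1030 mg

k = ln 2 / 60.0 = 0.01155 hr⁻¹
Accumulation ratio R = 1 / (1 − e^(−kτ)) = 1 / (1 − e^(−0.01155×46.0)) = 1 / (1 − 0.5878) = 2.426
Loading dose = maintenance dose × R = 423 × 2.426 ≈ 1030 mg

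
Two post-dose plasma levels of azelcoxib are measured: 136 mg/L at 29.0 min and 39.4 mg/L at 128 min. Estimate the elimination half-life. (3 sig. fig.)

55.4 minutes

k = ln(C₁/C₂) / (t₂ − t₁) = ln(136/39.4) / (128 − 29.0)
  = 1.239 / 99.00 = 0.01251 min⁻¹
t½ = ln 2 / k = ln 2 / 0.01251 ≈ 55.4 minutes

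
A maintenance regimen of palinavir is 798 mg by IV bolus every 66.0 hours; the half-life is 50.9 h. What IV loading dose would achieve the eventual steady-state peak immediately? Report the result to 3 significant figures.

k = ln 2 / 50.9 = 0.01362 h⁻¹
Accumulation ratio R = 1 / (1 − e^(−kτ)) = 1 / (1 − e^(−0.01362×66.0)) = 1 / (1 − 0.4071) = 1.687
Loading dose = maintenance dose × R = 798 × 1.687 ≈ 1350 mg

1350 mg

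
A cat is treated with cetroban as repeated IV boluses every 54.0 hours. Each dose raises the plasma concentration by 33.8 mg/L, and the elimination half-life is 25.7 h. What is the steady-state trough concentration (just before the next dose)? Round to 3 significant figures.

10.3 mg/L

k = ln 2 / 25.7 = 0.02697 h⁻¹
Fraction remaining after one interval: e^(−kτ) = e^(−0.02697 × 54.0) = 0.2331
R = 1 / (1 − 0.2331) = 1.304
Css,max = 33.8 × 1.304 = 44.07 mg/L
Css,min = Css,max × e^(−kτ) = 44.07 × 0.2331 ≈ 10.3 mg/L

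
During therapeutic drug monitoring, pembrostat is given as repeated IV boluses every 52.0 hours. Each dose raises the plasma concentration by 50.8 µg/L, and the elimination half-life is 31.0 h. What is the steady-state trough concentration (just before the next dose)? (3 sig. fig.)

k = ln 2 / 31.0 = 0.02236 h⁻¹
Fraction remaining after one interval: e^(−kτ) = e^(−0.02236 × 52.0) = 0.3126
R = 1 / (1 − 0.3126) = 1.455
Css,max = 50.8 × 1.455 = 73.91 µg/L
Css,min = Css,max × e^(−kτ) = 73.91 × 0.3126 ≈ 23.1 µg/L

23.1 µg/L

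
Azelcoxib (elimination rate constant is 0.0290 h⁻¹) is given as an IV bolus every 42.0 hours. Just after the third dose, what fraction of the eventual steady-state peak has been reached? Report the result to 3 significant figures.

f_n = 1 − e^(−nkτ) = 1 − e^(−3 × 0.02900 × 42.0) = 1 − e^(−3.654) = 1 − 0.02589 ≈ 0.974

0.974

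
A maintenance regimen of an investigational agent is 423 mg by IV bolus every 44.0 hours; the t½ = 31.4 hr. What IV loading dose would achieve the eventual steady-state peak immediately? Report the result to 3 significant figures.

k = ln 2 / 31.4 = 0.02207 hr⁻¹
Accumulation ratio R = 1 / (1 − e^(−kτ)) = 1 / (1 − e^(−0.02207×44.0)) = 1 / (1 − 0.3786) = 1.609
Loading dose = maintenance dose × R = 423 × 1.609 ≈ 681 mg

681 mg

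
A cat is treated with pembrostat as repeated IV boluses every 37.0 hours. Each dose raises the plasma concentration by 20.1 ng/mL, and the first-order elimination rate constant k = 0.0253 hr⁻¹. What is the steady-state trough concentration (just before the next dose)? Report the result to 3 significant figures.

13.0 ng/mL

Fraction remaining after one interval: e^(−kτ) = e^(−0.02530 × 37.0) = 0.3922
R = 1 / (1 − 0.3922) = 1.645
Css,max = 20.1 × 1.645 = 33.07 ng/mL
Css,min = Css,max × e^(−kτ) = 33.07 × 0.3922 ≈ 13.0 ng/mL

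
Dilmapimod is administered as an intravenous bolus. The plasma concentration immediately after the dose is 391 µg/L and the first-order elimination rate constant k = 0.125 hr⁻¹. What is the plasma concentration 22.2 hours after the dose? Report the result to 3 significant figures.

C(t) = C₀ e^(−kt) = 391 × e^(−0.1250 × 22.2) = 391 × e^(−2.775) = 391 × 0.06235 ≈ 24.4 µg/L

24.4 µg/L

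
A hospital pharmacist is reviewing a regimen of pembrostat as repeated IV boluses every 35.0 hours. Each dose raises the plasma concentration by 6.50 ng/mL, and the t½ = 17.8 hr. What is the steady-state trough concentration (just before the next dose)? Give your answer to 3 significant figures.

2.24 ng/mL

k = ln 2 / 17.8 = 0.03894 hr⁻¹
Fraction remaining after one interval: e^(−kτ) = e^(−0.03894 × 35.0) = 0.2559
R = 1 / (1 − 0.2559) = 1.344
Css,max = 6.50 × 1.344 = 8.736 ng/mL
Css,min = Css,max × e^(−kτ) = 8.736 × 0.2559 ≈ 2.24 ng/mL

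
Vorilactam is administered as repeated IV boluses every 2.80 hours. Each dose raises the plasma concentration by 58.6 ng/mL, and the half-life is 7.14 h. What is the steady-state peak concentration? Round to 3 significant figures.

246 ng/mL

k = ln 2 / 7.14 = 0.09708 h⁻¹
Fraction remaining after one interval: e^(−kτ) = e^(−0.09708 × 2.80) = 0.7620
R = 1 / (1 − 0.7620) = 4.201
Css,max = 58.6 × 4.201 ≈ 246 ng/mL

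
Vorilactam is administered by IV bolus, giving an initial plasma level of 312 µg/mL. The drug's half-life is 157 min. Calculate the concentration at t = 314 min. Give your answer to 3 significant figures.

78.0 µg/mL

k = ln 2 / 157 = 0.004415 min⁻¹
314 min is 2.000 half-lives, so C = 312 × (1/2)^2.000 = 312 × 0.2500 ≈ 78.0 µg/mL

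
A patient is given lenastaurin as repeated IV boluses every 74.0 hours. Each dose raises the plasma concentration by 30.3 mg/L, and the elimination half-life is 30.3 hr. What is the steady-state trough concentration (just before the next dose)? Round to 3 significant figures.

6.83 mg/L

k = ln 2 / 30.3 = 0.02288 hr⁻¹
Fraction remaining after one interval: e^(−kτ) = e^(−0.02288 × 74.0) = 0.1840
R = 1 / (1 − 0.1840) = 1.225
Css,max = 30.3 × 1.225 = 37.13 mg/L
Css,min = Css,max × e^(−kτ) = 37.13 × 0.1840 ≈ 6.83 mg/L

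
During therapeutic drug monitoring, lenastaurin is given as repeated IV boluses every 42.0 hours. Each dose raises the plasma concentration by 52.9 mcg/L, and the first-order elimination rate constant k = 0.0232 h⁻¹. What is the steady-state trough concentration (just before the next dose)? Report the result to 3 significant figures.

Fraction remaining after one interval: e^(−kτ) = e^(−0.02320 × 42.0) = 0.3774
R = 1 / (1 − 0.3774) = 1.606
Css,max = 52.9 × 1.606 = 84.97 mcg/L
Css,min = Css,max × e^(−kτ) = 84.97 × 0.3774 ≈ 32.1 mcg/L

32.1 mcg/L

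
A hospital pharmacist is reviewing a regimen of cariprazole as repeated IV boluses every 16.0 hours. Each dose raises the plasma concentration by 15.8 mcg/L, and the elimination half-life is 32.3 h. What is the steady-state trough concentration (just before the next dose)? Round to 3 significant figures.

38.6 mcg/L

k = ln 2 / 32.3 = 0.02146 h⁻¹
Fraction remaining after one interval: e^(−kτ) = e^(−0.02146 × 16.0) = 0.7094
R = 1 / (1 − 0.7094) = 3.441
Css,max = 15.8 × 3.441 = 54.37 mcg/L
Css,min = Css,max × e^(−kτ) = 54.37 × 0.7094 ≈ 38.6 mcg/L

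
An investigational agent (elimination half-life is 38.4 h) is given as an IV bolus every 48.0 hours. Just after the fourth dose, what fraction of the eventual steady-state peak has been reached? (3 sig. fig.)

0.969

k = ln 2 / 38.4 = 0.01805 h⁻¹
f_n = 1 − e^(−nkτ) = 1 − e^(−4 × 0.01805 × 48.0) = 1 − e^(−3.466) = 1 − 0.03125 ≈ 0.969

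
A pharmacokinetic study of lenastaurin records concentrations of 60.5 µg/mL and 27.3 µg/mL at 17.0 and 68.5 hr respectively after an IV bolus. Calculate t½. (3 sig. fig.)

44.9 hours

k = ln(C₁/C₂) / (t₂ − t₁) = ln(60.5/27.3) / (68.5 − 17.0)
  = 0.7958 / 51.50 = 0.01545 hr⁻¹
t½ = ln 2 / k = ln 2 / 0.01545 ≈ 44.9 hours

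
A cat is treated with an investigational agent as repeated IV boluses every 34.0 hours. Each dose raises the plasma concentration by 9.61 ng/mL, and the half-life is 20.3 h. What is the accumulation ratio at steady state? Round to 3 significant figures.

1.46

k = ln 2 / 20.3 = 0.03415 h⁻¹
Fraction remaining after one interval: e^(−kτ) = e^(−0.03415 × 34.0) = 0.3132
R = 1 / (1 − 0.3132) = 1 / 0.6868 ≈ 1.46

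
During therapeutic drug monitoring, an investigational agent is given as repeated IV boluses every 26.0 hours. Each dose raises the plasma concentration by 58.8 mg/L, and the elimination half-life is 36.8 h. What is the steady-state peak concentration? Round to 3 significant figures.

152 mg/L

k = ln 2 / 36.8 = 0.01884 h⁻¹
Fraction remaining after one interval: e^(−kτ) = e^(−0.01884 × 26.0) = 0.6128
R = 1 / (1 − 0.6128) = 2.583
Css,max = 58.8 × 2.583 ≈ 152 mg/L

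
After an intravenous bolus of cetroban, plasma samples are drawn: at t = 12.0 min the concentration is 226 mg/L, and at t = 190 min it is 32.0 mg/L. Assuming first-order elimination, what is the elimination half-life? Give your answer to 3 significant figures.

k = ln(C₁/C₂) / (t₂ − t₁) = ln(226/32.0) / (190 − 12.0)
  = 1.955 / 178.0 = 0.01098 min⁻¹
t½ = ln 2 / k = ln 2 / 0.01098 ≈ 63.1 minutes

63.1 minutes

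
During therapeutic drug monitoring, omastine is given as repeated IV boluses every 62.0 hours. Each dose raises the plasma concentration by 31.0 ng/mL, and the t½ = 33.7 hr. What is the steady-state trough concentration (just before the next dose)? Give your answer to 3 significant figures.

k = ln 2 / 33.7 = 0.02057 hr⁻¹
Fraction remaining after one interval: e^(−kτ) = e^(−0.02057 × 62.0) = 0.2794
R = 1 / (1 − 0.2794) = 1.388
Css,max = 31.0 × 1.388 = 43.02 ng/mL
Css,min = Css,max × e^(−kτ) = 43.02 × 0.2794 ≈ 12.0 ng/mL

12.0 ng/mL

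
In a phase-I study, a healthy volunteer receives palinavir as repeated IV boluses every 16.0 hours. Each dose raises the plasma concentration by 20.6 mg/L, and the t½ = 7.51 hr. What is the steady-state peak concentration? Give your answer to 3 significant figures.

k = ln 2 / 7.51 = 0.09230 hr⁻¹
Fraction remaining after one interval: e^(−kτ) = e^(−0.09230 × 16.0) = 0.2284
R = 1 / (1 − 0.2284) = 1.296
Css,max = 20.6 × 1.296 ≈ 26.7 mg/L

26.7 mg/L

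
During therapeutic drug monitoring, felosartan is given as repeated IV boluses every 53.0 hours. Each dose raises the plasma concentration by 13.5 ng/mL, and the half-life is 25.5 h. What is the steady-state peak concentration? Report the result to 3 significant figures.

k = ln 2 / 25.5 = 0.02718 h⁻¹
Fraction remaining after one interval: e^(−kτ) = e^(−0.02718 × 53.0) = 0.2368
R = 1 / (1 − 0.2368) = 1.310
Css,max = 13.5 × 1.310 ≈ 17.7 ng/mL

17.7 ng/mL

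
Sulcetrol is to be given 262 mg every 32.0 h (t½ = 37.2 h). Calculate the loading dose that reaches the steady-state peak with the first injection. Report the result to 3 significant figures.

583 mg

k = ln 2 / 37.2 = 0.01863 h⁻¹
Accumulation ratio R = 1 / (1 − e^(−kτ)) = 1 / (1 − e^(−0.01863×32.0)) = 1 / (1 − 0.5509) = 2.227
Loading dose = maintenance dose × R = 262 × 2.227 ≈ 583 mg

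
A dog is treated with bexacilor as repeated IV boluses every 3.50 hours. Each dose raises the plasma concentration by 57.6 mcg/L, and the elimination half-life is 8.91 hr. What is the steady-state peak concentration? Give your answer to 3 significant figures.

242 mcg/L

k = ln 2 / 8.91 = 0.07779 hr⁻¹
Fraction remaining after one interval: e^(−kτ) = e^(−0.07779 × 3.50) = 0.7616
R = 1 / (1 − 0.7616) = 4.195
Css,max = 57.6 × 4.195 ≈ 242 mcg/L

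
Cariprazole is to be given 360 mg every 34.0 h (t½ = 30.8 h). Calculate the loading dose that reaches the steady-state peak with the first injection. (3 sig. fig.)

673 mg

k = ln 2 / 30.8 = 0.02250 h⁻¹
Accumulation ratio R = 1 / (1 − e^(−kτ)) = 1 / (1 − e^(−0.02250×34.0)) = 1 / (1 − 0.4653) = 1.870
Loading dose = maintenance dose × R = 360 × 1.870 ≈ 673 mg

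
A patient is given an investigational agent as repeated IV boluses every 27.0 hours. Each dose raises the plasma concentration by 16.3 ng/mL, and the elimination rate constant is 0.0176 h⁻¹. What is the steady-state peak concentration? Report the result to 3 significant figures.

43.1 ng/mL

Fraction remaining after one interval: e^(−kτ) = e^(−0.01760 × 27.0) = 0.6218
R = 1 / (1 − 0.6218) = 2.644
Css,max = 16.3 × 2.644 ≈ 43.1 ng/mL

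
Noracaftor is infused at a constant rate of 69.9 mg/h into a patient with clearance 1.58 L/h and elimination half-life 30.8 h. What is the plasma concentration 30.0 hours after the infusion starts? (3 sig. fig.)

21.7 µg/mL

Css = rate / CL = 69.9 / 1.58 = 44.24 µg/mL
k = ln 2 / 30.8 = 0.02250 h⁻¹
C(t) = Css (1 − e^(−kt)) = 44.24 × (1 − e^(−0.6751)) = 44.24 × 0.4909 ≈ 21.7 µg/mL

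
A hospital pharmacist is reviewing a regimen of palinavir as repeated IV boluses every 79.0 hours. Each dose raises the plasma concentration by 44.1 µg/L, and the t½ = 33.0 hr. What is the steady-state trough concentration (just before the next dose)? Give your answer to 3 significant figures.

k = ln 2 / 33.0 = 0.02100 hr⁻¹
Fraction remaining after one interval: e^(−kτ) = e^(−0.02100 × 79.0) = 0.1903
R = 1 / (1 − 0.1903) = 1.235
Css,max = 44.1 × 1.235 = 54.46 µg/L
Css,min = Css,max × e^(−kτ) = 54.46 × 0.1903 ≈ 10.4 µg/L

10.4 µg/L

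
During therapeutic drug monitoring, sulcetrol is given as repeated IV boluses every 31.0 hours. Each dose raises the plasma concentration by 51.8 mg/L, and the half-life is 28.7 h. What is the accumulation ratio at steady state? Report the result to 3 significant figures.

k = ln 2 / 28.7 = 0.02415 h⁻¹
Fraction remaining after one interval: e^(−kτ) = e^(−0.02415 × 31.0) = 0.4730
R = 1 / (1 − 0.4730) = 1 / 0.5270 ≈ 1.90

1.90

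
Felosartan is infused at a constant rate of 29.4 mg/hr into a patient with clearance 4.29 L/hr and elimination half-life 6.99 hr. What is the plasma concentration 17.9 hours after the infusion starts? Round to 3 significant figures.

5.69 mg/L

Css = rate / CL = 29.4 / 4.29 = 6.853 mg/L
k = ln 2 / 6.99 = 0.09916 hr⁻¹
C(t) = Css (1 − e^(−kt)) = 6.853 × (1 − e^(−1.775)) = 6.853 × 0.8305 ≈ 5.69 mg/L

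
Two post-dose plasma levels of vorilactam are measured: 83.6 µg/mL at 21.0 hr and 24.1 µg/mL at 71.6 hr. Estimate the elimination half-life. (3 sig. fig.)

28.2 hours

k = ln(C₁/C₂) / (t₂ − t₁) = ln(83.6/24.1) / (71.6 − 21.0)
  = 1.244 / 50.60 = 0.02458 hr⁻¹
t½ = ln 2 / k = ln 2 / 0.02458 ≈ 28.2 hours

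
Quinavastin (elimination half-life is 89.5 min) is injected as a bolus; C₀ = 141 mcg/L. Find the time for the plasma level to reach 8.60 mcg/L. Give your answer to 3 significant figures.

k = ln 2 / 89.5 = 0.007745 min⁻¹
C(t) = C₀ e^(−kt)  ⇒  t = ln(C₀/C) / k
t = ln(141/8.60) / 0.007745 = 2.797 / 0.007745 ≈ 361 minutes

361 minutes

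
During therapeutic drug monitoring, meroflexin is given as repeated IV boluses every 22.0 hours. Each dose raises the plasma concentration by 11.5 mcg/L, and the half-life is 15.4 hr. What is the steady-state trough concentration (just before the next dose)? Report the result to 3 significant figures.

6.80 mcg/L

k = ln 2 / 15.4 = 0.04501 hr⁻¹
Fraction remaining after one interval: e^(−kτ) = e^(−0.04501 × 22.0) = 0.3715
R = 1 / (1 − 0.3715) = 1.591
Css,max = 11.5 × 1.591 = 18.30 mcg/L
Css,min = Css,max × e^(−kτ) = 18.30 × 0.3715 ≈ 6.80 mcg/L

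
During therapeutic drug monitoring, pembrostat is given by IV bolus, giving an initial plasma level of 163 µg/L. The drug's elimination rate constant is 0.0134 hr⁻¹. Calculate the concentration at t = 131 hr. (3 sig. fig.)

C(t) = C₀ e^(−kt) = 163 × e^(−0.01340 × 131) = 163 × e^(−1.755) = 163 × 0.1728 ≈ 28.2 µg/L

28.2 µg/L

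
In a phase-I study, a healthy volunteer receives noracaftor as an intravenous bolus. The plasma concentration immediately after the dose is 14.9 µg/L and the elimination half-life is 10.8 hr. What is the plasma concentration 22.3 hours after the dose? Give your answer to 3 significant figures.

3.56 µg/L

k = ln 2 / 10.8 = 0.06418 hr⁻¹
22.3 hr is 2.065 half-lives, so C = 14.9 × (1/2)^2.065 = 14.9 × 0.2390 ≈ 3.56 µg/L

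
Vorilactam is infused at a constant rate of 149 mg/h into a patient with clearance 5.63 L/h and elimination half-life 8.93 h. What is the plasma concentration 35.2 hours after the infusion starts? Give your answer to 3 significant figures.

Css = rate / CL = 149 / 5.63 = 26.47 µg/mL
k = ln 2 / 8.93 = 0.07762 h⁻¹
C(t) = Css (1 − e^(−kt)) = 26.47 × (1 − e^(−2.732)) = 26.47 × 0.9349 ≈ 24.7 µg/mL

24.7 µg/mL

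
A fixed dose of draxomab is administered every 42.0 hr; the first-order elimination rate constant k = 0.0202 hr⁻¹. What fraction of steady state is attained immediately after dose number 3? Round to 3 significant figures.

f_n = 1 − e^(−nkτ) = 1 − e^(−3 × 0.02020 × 42.0) = 1 − e^(−2.545) = 1 − 0.07846 ≈ 0.922

0.922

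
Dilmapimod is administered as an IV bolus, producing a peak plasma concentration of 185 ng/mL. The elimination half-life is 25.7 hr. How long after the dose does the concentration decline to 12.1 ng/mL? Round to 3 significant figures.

k = ln 2 / 25.7 = 0.02697 hr⁻¹
C(t) = C₀ e^(−kt)  ⇒  t = ln(C₀/C) / k
t = ln(185/12.1) / 0.02697 = 2.727 / 0.02697 ≈ 101 hours

101 hours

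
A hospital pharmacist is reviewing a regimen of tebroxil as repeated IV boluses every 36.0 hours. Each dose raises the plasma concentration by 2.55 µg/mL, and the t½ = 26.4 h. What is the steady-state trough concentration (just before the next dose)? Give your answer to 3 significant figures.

1.62 µg/mL

k = ln 2 / 26.4 = 0.02626 h⁻¹
Fraction remaining after one interval: e^(−kτ) = e^(−0.02626 × 36.0) = 0.3886
R = 1 / (1 − 0.3886) = 1.636
Css,max = 2.55 × 1.636 = 4.171 µg/mL
Css,min = Css,max × e^(−kτ) = 4.171 × 0.3886 ≈ 1.62 µg/mL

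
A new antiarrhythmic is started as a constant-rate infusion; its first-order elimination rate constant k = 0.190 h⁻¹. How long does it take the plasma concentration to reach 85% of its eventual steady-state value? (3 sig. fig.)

f = 1 − e^(−kt)  ⇒  t = −ln(1 − f) / k
t = −ln(1 − 0.85) / 0.1900 = 1.897 / 0.1900 ≈ 9.98 hours

9.98 hours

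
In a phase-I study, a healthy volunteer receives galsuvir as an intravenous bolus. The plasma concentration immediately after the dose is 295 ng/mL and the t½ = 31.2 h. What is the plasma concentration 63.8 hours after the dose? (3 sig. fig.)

71.5 ng/mL

k = ln 2 / 31.2 = 0.02222 h⁻¹
C(t) = C₀ e^(−kt) = 295 × e^(−0.02222 × 63.8) = 295 × e^(−1.417) = 295 × 0.2423 ≈ 71.5 ng/mL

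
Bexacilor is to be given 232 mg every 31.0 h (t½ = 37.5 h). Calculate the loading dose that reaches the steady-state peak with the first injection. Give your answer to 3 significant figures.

532 mg

k = ln 2 / 37.5 = 0.01848 h⁻¹
Accumulation ratio R = 1 / (1 − e^(−kτ)) = 1 / (1 − e^(−0.01848×31.0)) = 1 / (1 − 0.5638) = 2.293
Loading dose = maintenance dose × R = 232 × 2.293 ≈ 532 mg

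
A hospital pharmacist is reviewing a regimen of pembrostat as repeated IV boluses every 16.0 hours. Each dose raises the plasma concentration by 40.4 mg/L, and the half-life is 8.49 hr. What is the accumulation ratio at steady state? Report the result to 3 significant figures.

1.37

k = ln 2 / 8.49 = 0.08164 hr⁻¹
Fraction remaining after one interval: e^(−kτ) = e^(−0.08164 × 16.0) = 0.2708
R = 1 / (1 − 0.2708) = 1 / 0.7292 ≈ 1.37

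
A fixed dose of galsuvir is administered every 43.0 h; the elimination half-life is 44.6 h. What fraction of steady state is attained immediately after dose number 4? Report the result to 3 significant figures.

0.931

k = ln 2 / 44.6 = 0.01554 h⁻¹
f_n = 1 − e^(−nkτ) = 1 − e^(−4 × 0.01554 × 43.0) = 1 − e^(−2.673) = 1 − 0.06904 ≈ 0.931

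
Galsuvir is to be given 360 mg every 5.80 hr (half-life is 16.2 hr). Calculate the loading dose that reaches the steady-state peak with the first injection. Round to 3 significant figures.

1640 mg

k = ln 2 / 16.2 = 0.04279 hr⁻¹
Accumulation ratio R = 1 / (1 − e^(−kτ)) = 1 / (1 − e^(−0.04279×5.80)) = 1 / (1 − 0.7802) = 4.550
Loading dose = maintenance dose × R = 360 × 4.550 ≈ 1640 mg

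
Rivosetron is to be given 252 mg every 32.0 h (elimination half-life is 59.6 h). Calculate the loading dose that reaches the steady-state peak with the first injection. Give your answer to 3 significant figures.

811 mg

k = ln 2 / 59.6 = 0.01163 h⁻¹
Accumulation ratio R = 1 / (1 − e^(−kτ)) = 1 / (1 − e^(−0.01163×32.0)) = 1 / (1 − 0.6892) = 3.218
Loading dose = maintenance dose × R = 252 × 3.218 ≈ 811 mg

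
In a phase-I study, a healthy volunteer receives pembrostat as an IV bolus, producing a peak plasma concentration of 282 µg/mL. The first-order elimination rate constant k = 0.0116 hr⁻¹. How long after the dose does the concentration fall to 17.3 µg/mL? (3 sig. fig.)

241 hours

C(t) = C₀ e^(−kt)  ⇒  t = ln(C₀/C) / k
t = ln(282/17.3) / 0.01160 = 2.791 / 0.01160 ≈ 241 hours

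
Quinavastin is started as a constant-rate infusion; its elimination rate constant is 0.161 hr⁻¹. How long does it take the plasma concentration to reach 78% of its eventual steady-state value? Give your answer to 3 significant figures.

9.40 hours

f = 1 − e^(−kt)  ⇒  t = −ln(1 − f) / k
t = −ln(1 − 0.78) / 0.1610 = 1.514 / 0.1610 ≈ 9.40 hours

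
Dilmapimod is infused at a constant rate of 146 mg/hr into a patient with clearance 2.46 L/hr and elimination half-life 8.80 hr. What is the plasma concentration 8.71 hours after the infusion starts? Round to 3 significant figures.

29.5 µg/mL

Css = rate / CL = 146 / 2.46 = 59.35 µg/mL
k = ln 2 / 8.80 = 0.07877 hr⁻¹
C(t) = Css (1 − e^(−kt)) = 59.35 × (1 − e^(−0.6861)) = 59.35 × 0.4964 ≈ 29.5 µg/mL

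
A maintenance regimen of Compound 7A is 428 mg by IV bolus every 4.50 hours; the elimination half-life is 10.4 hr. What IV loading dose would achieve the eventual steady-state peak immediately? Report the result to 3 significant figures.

k = ln 2 / 10.4 = 0.06665 hr⁻¹
Accumulation ratio R = 1 / (1 − e^(−kτ)) = 1 / (1 − e^(−0.06665×4.50)) = 1 / (1 − 0.7409) = 3.859
Loading dose = maintenance dose × R = 428 × 3.859 ≈ 1650 mg

1650 mg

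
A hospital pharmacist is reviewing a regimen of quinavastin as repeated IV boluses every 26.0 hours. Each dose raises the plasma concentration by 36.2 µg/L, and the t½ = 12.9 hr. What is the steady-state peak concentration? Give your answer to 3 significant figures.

48.1 µg/L

k = ln 2 / 12.9 = 0.05373 hr⁻¹
Fraction remaining after one interval: e^(−kτ) = e^(−0.05373 × 26.0) = 0.2473
R = 1 / (1 − 0.2473) = 1.329
Css,max = 36.2 × 1.329 ≈ 48.1 µg/L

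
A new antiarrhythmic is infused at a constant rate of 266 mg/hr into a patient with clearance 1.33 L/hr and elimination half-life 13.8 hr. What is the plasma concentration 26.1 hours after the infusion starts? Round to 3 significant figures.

146 µg/mL

Css = rate / CL = 266 / 1.33 = 200.0 µg/mL
k = ln 2 / 13.8 = 0.05023 hr⁻¹
C(t) = Css (1 − e^(−kt)) = 200.0 × (1 − e^(−1.311)) = 200.0 × 0.7304 ≈ 146 µg/mL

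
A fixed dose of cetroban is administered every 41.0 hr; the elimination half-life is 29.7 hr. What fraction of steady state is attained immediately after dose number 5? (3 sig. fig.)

0.992

k = ln 2 / 29.7 = 0.02334 hr⁻¹
f_n = 1 − e^(−nkτ) = 1 − e^(−5 × 0.02334 × 41.0) = 1 − e^(−4.784) = 1 − 0.008360 ≈ 0.992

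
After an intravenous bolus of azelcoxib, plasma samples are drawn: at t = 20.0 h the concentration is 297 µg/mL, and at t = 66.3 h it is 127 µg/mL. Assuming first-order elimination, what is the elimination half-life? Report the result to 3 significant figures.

37.8 hours

k = ln(C₁/C₂) / (t₂ − t₁) = ln(297/127) / (66.3 − 20.0)
  = 0.8495 / 46.30 = 0.01835 h⁻¹
t½ = ln 2 / k = ln 2 / 0.01835 ≈ 37.8 hours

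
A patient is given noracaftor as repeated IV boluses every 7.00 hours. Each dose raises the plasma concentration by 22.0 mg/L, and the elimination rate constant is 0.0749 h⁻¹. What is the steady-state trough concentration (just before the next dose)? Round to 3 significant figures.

31.9 mg/L

Fraction remaining after one interval: e^(−kτ) = e^(−0.07490 × 7.00) = 0.5920
R = 1 / (1 − 0.5920) = 2.451
Css,max = 22.0 × 2.451 = 53.92 mg/L
Css,min = Css,max × e^(−kτ) = 53.92 × 0.5920 ≈ 31.9 mg/L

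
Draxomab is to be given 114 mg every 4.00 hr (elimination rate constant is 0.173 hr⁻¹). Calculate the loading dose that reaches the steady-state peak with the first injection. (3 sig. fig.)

Accumulation ratio R = 1 / (1 − e^(−kτ)) = 1 / (1 − e^(−0.1730×4.00)) = 1 / (1 − 0.5006) = 2.002
Loading dose = maintenance dose × R = 114 × 2.002 ≈ 228 mg

228 mg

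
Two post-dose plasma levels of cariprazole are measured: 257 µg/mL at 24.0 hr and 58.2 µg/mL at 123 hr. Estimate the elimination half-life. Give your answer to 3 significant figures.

k = ln(C₁/C₂) / (t₂ − t₁) = ln(257/58.2) / (123 − 24.0)
  = 1.485 / 99.00 = 0.01500 hr⁻¹
t½ = ln 2 / k = ln 2 / 0.01500 ≈ 46.2 hours

46.2 hours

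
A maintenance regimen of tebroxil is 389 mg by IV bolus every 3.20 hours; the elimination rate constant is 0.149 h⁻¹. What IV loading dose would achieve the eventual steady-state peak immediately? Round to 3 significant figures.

1030 mg

Accumulation ratio R = 1 / (1 − e^(−kτ)) = 1 / (1 − e^(−0.1490×3.20)) = 1 / (1 − 0.6208) = 2.637
Loading dose = maintenance dose × R = 389 × 2.637 ≈ 1030 mg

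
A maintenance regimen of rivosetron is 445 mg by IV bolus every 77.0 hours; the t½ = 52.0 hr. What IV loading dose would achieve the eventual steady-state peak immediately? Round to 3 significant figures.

693 mg

k = ln 2 / 52.0 = 0.01333 hr⁻¹
Accumulation ratio R = 1 / (1 − e^(−kτ)) = 1 / (1 − e^(−0.01333×77.0)) = 1 / (1 − 0.3583) = 1.558
Loading dose = maintenance dose × R = 445 × 1.558 ≈ 693 mg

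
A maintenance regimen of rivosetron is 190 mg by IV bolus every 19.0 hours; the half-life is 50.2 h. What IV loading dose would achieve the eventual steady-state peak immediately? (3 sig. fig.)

k = ln 2 / 50.2 = 0.01381 h⁻¹
Accumulation ratio R = 1 / (1 − e^(−kτ)) = 1 / (1 − e^(−0.01381×19.0)) = 1 / (1 − 0.7692) = 4.334
Loading dose = maintenance dose × R = 190 × 4.334 ≈ 823 mg

823 mg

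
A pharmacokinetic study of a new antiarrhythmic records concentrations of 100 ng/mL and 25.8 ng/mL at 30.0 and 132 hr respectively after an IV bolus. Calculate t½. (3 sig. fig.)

k = ln(C₁/C₂) / (t₂ − t₁) = ln(100/25.8) / (132 − 30.0)
  = 1.355 / 102.0 = 0.01328 hr⁻¹
t½ = ln 2 / k = ln 2 / 0.01328 ≈ 52.2 hours

52.2 hours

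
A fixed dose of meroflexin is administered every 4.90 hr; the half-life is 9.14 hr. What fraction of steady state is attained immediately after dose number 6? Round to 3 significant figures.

0.892

k = ln 2 / 9.14 = 0.07584 hr⁻¹
f_n = 1 − e^(−nkτ) = 1 − e^(−6 × 0.07584 × 4.90) = 1 − e^(−2.230) = 1 − 0.1076 ≈ 0.892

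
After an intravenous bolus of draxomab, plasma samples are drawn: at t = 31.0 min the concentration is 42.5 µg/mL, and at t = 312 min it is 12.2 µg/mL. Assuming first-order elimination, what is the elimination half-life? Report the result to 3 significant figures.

156 minutes

k = ln(C₁/C₂) / (t₂ − t₁) = ln(42.5/12.2) / (312 − 31.0)
  = 1.248 / 281.0 = 0.004442 min⁻¹
t½ = ln 2 / k = ln 2 / 0.004442 ≈ 156 minutes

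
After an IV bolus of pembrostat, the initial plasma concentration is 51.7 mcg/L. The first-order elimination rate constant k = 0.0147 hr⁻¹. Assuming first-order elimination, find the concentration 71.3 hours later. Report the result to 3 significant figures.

18.1 mcg/L

C(t) = C₀ e^(−kt) = 51.7 × e^(−0.01470 × 71.3) = 51.7 × e^(−1.048) = 51.7 × 0.3506 ≈ 18.1 mcg/L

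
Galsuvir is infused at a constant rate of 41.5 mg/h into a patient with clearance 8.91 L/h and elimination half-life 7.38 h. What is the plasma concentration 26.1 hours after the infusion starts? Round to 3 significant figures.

4.26 mg/L

Css = rate / CL = 41.5 / 8.91 = 4.658 mg/L
k = ln 2 / 7.38 = 0.09392 h⁻¹
C(t) = Css (1 − e^(−kt)) = 4.658 × (1 − e^(−2.451)) = 4.658 × 0.9138 ≈ 4.26 mg/L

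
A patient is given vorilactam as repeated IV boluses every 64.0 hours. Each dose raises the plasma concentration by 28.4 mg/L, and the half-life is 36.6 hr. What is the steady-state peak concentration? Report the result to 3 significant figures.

40.4 mg/L

k = ln 2 / 36.6 = 0.01894 hr⁻¹
Fraction remaining after one interval: e^(−kτ) = e^(−0.01894 × 64.0) = 0.2976
R = 1 / (1 − 0.2976) = 1.424
Css,max = 28.4 × 1.424 ≈ 40.4 mg/L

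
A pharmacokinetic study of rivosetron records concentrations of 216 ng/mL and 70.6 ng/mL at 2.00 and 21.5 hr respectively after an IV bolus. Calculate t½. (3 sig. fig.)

12.1 hours

k = ln(C₁/C₂) / (t₂ − t₁) = ln(216/70.6) / (21.5 − 2.00)
  = 1.118 / 19.50 = 0.05735 hr⁻¹
t½ = ln 2 / k = ln 2 / 0.05735 ≈ 12.1 hours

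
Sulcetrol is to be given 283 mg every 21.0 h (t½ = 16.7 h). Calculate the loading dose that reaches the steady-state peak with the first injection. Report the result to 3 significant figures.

486 mg

k = ln 2 / 16.7 = 0.04151 h⁻¹
Accumulation ratio R = 1 / (1 − e^(−kτ)) = 1 / (1 − e^(−0.04151×21.0)) = 1 / (1 − 0.4183) = 1.719
Loading dose = maintenance dose × R = 283 × 1.719 ≈ 486 mg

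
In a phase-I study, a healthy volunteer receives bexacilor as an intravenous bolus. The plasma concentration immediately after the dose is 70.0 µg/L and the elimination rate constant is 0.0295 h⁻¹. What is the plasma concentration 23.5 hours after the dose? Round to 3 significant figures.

35.0 µg/L

C(t) = C₀ e^(−kt) = 70.0 × e^(−0.02950 × 23.5) = 70.0 × e^(−0.6932) = 70.0 × 0.4999 ≈ 35.0 µg/L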